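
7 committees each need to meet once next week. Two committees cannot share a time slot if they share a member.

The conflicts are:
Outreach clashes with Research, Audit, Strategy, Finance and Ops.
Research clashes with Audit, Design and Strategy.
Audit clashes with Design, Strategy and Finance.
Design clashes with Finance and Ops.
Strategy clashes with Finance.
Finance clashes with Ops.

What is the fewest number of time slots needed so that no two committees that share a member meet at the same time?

4

Outreach, Research, Audit, Strategy pairwise conflict, so at least 4 time slots are needed.
Using 4 time slots: Outreach=1, Research=3, Audit=2, Design=1, Strategy=4, Finance=3, Ops=2. Every pair that conflicts lands in different time slots.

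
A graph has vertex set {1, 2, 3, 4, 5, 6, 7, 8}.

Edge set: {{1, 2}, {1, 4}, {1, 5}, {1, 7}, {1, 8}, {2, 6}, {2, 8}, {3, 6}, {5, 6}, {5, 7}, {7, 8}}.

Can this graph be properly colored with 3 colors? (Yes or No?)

The chromatic number is 3. 1, 5, 7 form a triangle, so at least 3 colors are needed.
One proper 3-coloring: 1=a, 2=b, 3=b, 4=b, 5=c, 6=a, 7=b, 8=c.
That is already a proper 3-coloring.

Yes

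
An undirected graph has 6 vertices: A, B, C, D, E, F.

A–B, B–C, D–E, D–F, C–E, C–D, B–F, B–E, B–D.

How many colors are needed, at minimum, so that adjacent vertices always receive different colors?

B, C, D, E are mutually adjacent (a clique of size 4), so at least 4 colors are needed.
4 colors suffice: color red → {B}; color blue → {A, D}; color green → {C, F}; color yellow → {E}. Each edge has distinct colors on its endpoints.

4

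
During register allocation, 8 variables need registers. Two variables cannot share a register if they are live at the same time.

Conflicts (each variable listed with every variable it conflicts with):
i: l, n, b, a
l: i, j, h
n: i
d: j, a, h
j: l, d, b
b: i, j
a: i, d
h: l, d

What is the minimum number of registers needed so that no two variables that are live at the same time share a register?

3

The cycle l-j-d-a-i-l has odd length 5, so it cannot be 2-colored; at least 3 registers are needed.
3 registers suffice: register 1 → {i, d}; register 2 → {n, j, a, h}; register 3 → {l, b}. No two conflicting variables share a register.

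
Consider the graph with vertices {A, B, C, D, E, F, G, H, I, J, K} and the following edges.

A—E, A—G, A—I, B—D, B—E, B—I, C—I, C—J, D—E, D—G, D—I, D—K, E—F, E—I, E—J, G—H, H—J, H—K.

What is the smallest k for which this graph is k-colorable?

B, D, E, I form a clique, so at least 4 colors are needed.
4 colors suffice: color 1 → {C, E, H}; color 2 → {A, D, F, J}; color 3 → {G, I, K}; color 4 → {B}. Each edge has distinct colors on its endpoints.

4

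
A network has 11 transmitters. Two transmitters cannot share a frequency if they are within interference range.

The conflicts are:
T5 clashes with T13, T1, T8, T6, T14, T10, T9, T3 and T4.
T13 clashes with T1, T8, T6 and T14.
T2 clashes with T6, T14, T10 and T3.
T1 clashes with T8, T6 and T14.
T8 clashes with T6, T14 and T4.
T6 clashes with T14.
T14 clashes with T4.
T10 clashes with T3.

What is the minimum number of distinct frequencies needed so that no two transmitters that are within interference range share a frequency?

6

T5, T13, T1, T8, T6, T14 all conflict with each other, so at least 6 frequencies are needed.
A valid assignment using 6 frequencies: T5=1, T13=5, T2=1, T1=6, T8=4, T6=3, T14=2, T10=2, T9=2, T3=3, T4=3. No two conflicting transmitters share a frequency.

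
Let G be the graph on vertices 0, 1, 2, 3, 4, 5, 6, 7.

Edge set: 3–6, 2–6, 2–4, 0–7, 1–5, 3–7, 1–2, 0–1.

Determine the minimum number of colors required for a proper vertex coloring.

1 and 2 are adjacent, so at least 2 colors are needed.
One proper 2-coloring: 0=red, 1=blue, 2=red, 3=red, 4=blue, 5=red, 6=blue, 7=blue. No two adjacent vertices share a color.

2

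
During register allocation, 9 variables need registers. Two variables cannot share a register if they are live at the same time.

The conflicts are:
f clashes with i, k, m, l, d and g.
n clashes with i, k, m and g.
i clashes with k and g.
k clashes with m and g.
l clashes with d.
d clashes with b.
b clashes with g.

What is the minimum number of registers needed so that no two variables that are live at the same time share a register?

n, i, k, g all conflict with each other, so at least 4 registers are needed.
4 registers suffice: register 1 → {f, n, b}; register 2 → {m, d, g}; register 3 → {k, l}; register 4 → {i}. Each listed conflict is separated.

4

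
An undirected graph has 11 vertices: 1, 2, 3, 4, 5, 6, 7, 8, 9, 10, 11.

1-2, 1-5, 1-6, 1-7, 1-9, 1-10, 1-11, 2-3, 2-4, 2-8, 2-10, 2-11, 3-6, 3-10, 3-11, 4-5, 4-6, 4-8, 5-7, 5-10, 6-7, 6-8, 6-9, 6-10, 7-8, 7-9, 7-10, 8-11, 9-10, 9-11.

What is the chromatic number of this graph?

5

1, 6, 7, 9, 10 are mutually adjacent (a clique of size 5), so at least 5 colors are needed.
5 colors suffice: 1=a, 2=b, 3=a, 4=c, 5=b, 6=b, 7=d, 8=a, 9=e, 10=c, 11=c. Each edge has distinct colors on its endpoints.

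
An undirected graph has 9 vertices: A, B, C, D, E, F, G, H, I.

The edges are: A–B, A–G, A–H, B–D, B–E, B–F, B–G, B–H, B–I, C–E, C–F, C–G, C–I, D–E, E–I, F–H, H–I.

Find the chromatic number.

3

C, E, I form a triangle, so at least 3 colors are needed.
3 colors suffice: A=3, B=1, C=1, D=3, E=2, F=3, G=2, H=2, I=3. Each edge has distinct colors on its endpoints.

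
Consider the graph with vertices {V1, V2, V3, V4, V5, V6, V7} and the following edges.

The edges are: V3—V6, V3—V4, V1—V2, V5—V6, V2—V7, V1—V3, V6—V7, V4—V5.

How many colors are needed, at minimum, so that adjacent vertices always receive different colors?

3

The cycle V3-V1-V2-V7-V6-V3 has odd length 5, so it cannot be 2-colored; at least 3 colors are needed.
One proper 3-coloring: V1=2, V2=1, V3=1, V4=2, V5=1, V6=2, V7=3. No two adjacent vertices share a color.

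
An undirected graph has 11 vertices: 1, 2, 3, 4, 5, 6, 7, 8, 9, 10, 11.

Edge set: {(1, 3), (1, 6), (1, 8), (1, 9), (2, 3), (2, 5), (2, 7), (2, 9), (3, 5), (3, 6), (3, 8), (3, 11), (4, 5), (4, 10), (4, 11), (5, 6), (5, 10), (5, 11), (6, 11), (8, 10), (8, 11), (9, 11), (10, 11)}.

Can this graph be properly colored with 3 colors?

4, 5, 10, 11 form a clique, so at least 4 colors are needed.
So 3 colors are not enough.

No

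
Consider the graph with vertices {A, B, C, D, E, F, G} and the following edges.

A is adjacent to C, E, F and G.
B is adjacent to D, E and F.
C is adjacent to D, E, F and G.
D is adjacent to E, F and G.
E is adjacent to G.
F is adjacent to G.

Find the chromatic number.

4

A, C, E, G are mutually adjacent (a clique of size 4), so at least 4 colors are needed.
4 colors suffice: color 1 → {A, D}; color 2 → {B, G}; color 3 → {E, F}; color 4 → {C}. Every edge joins two different colors.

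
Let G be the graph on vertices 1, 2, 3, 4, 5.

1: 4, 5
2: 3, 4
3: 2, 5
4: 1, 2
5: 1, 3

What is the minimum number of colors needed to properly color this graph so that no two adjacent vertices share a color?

The cycle 2-3-5-1-4-2 has odd length 5, so it cannot be 2-colored; at least 3 colors are needed.
A valid assignment using 3 colors: 1=blue, 2=green, 3=blue, 4=red, 5=red. Every edge joins two different colors.

3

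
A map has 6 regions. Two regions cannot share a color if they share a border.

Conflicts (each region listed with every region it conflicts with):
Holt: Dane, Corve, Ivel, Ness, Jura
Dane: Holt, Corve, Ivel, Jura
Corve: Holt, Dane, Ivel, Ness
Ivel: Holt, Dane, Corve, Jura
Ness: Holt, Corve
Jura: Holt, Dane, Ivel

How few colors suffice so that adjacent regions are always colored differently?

4

Holt, Dane, Ivel, Jura pairwise conflict, so at least 4 colors are needed.
A valid assignment using 4 colors: Holt=1, Dane=3, Corve=4, Ivel=2, Ness=2, Jura=4. Every pair that conflicts lands in different colors.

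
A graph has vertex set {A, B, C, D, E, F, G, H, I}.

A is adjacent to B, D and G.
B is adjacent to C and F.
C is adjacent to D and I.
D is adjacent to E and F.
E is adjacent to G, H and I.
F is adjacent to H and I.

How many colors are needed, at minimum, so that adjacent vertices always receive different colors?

2

E and G are adjacent, so at least 2 colors are needed.
2 colors suffice: color red → {A, C, E, F}; color blue → {B, D, G, H, I}. No two adjacent vertices share a color.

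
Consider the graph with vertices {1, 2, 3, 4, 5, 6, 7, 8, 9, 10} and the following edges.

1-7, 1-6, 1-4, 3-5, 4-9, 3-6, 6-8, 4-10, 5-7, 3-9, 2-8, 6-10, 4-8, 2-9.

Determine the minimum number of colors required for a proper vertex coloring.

The cycle 6-1-7-5-3-6 has odd length 5, so it cannot be 2-colored; at least 3 colors are needed.
A valid assignment using 3 colors: 1=blue, 2=red, 3=blue, 4=red, 5=green, 6=red, 7=red, 8=blue, 9=green, 10=blue. No two adjacent vertices share a color.

3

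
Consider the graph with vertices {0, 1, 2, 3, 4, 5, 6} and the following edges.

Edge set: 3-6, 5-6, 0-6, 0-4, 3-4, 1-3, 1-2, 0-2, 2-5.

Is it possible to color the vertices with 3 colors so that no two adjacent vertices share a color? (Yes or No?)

The chromatic number is 3. The cycle 0-4-3-1-2-0 has odd length 5, so it cannot be 2-colored; at least 3 colors are needed.
One proper 3-coloring: 0=a, 1=c, 2=b, 3=a, 4=b, 5=a, 6=b.
That is already a proper 3-coloring.

Yes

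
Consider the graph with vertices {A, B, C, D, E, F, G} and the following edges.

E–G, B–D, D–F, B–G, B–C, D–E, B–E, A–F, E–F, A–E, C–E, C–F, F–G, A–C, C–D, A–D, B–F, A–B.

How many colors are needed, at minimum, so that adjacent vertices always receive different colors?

6

A, B, C, D, E, F are pairwise adjacent (a clique of size 6), so at least 6 colors are needed.
6 colors suffice: color 1 → {B}; color 2 → {E}; color 3 → {F}; color 4 → {C, G}; color 5 → {D}; color 6 → {A}. Every edge joins two different colors.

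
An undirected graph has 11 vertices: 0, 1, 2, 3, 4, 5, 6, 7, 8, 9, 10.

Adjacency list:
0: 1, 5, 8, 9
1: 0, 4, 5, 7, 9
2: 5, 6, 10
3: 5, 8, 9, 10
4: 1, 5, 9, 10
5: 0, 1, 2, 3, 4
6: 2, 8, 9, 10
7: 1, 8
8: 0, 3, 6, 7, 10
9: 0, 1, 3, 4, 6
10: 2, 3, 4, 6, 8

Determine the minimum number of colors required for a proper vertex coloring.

0, 1, 5 are pairwise adjacent, so at least 3 colors are needed.
3 colors suffice: color a → {5, 7, 9, 10}; color b → {1, 2, 8}; color c → {0, 3, 4, 6}. No two adjacent vertices share a color.

3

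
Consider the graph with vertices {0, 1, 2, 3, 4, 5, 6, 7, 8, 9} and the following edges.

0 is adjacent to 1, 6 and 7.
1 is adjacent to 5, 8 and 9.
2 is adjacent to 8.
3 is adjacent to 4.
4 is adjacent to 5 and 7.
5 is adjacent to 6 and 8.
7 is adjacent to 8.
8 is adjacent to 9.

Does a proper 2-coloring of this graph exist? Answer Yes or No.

1, 5, 8 are pairwise adjacent, so at least 3 colors are needed.
So 2 colors are not enough.

No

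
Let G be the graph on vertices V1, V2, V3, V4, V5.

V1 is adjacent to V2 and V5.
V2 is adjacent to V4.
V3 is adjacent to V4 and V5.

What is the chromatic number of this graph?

3

The cycle V5-V1-V2-V4-V3-V5 has odd length 5, so it cannot be 2-colored; at least 3 colors are needed.
3 colors suffice: color 1 → {V2, V5}; color 2 → {V1, V4}; color 3 → {V3}. No two adjacent vertices share a color.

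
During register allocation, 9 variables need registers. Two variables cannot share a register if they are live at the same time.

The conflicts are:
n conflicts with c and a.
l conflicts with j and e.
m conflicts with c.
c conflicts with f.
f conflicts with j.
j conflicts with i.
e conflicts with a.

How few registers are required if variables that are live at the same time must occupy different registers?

3

The cycle f-j-l-e-a-n-c-f has odd length 7, so it cannot be 2-colored; at least 3 registers are needed.
3 registers suffice: n=3, l=2, m=2, c=1, f=2, j=1, e=1, i=2, a=2. Every pair that conflicts lands in different registers.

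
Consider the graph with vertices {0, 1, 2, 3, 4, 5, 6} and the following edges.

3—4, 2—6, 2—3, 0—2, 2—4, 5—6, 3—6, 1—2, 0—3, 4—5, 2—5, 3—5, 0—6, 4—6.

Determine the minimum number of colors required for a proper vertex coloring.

5

2, 3, 4, 5, 6 are pairwise adjacent (a clique of size 5), so at least 5 colors are needed.
5 colors suffice: color red → {2}; color blue → {1, 6}; color green → {3}; color yellow → {0, 4}; color purple → {5}. No two adjacent vertices share a color.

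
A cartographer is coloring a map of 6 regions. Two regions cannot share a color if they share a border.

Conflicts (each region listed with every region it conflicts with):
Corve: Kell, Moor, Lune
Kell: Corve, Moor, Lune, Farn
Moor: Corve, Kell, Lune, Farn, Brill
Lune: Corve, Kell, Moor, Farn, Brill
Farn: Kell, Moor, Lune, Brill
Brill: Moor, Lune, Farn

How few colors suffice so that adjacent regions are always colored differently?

Moor, Lune, Farn, Brill are mutually in conflict, so at least 4 colors are needed.
4 colors suffice: color 1 → {Lune}; color 2 → {Moor}; color 3 → {Kell, Brill}; color 4 → {Corve, Farn}. Each listed conflict is separated.

4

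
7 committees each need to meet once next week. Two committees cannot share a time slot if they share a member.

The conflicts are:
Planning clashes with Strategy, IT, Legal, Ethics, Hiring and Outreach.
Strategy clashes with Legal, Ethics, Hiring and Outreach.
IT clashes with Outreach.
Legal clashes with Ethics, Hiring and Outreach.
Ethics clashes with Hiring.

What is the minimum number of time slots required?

Planning, Strategy, Legal, Ethics, Hiring pairwise conflict, so at least 5 time slots are needed.
5 time slots suffice: time slot 1 → {Planning}; time slot 2 → {IT, Legal}; time slot 3 → {Strategy}; time slot 4 → {Ethics, Outreach}; time slot 5 → {Hiring}. No two conflicting committees share a time slot.

5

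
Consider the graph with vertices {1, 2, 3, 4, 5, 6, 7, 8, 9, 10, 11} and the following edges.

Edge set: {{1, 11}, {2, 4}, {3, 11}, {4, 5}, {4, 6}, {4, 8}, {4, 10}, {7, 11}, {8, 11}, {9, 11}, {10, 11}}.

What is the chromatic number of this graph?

2 and 4 are adjacent, so at least 2 colors are needed.
A valid assignment using 2 colors: 1=blue, 2=blue, 3=blue, 4=red, 5=blue, 6=blue, 7=blue, 8=blue, 9=blue, 10=blue, 11=red. Every edge joins two different colors.

2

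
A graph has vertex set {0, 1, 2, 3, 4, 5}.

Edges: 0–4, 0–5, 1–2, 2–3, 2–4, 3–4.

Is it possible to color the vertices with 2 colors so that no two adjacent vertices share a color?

2, 3, 4 are pairwise adjacent, so at least 3 colors are needed.
So 2 colors are not enough.

No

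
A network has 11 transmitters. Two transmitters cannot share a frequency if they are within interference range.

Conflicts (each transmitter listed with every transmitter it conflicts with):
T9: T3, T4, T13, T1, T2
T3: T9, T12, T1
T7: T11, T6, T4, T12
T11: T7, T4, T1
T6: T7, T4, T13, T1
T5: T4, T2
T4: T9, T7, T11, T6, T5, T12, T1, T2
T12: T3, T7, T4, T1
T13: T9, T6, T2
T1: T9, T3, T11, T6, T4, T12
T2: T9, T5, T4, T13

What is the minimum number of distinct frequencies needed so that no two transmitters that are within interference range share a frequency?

T9, T13, T2 all conflict with each other, so at least 3 frequencies are needed.
3 frequencies suffice: frequency 1 → {T3, T4, T13}; frequency 2 → {T7, T1, T2}; frequency 3 → {T9, T11, T6, T5, T12}. Each listed conflict is separated.

3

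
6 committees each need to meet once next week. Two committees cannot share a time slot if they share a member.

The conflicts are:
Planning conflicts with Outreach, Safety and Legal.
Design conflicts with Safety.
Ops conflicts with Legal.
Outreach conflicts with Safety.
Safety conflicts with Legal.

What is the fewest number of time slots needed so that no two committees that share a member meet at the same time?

3

Planning, Outreach, Safety pairwise conflict, so at least 3 time slots are needed.
Using 3 time slots: Planning=2, Design=2, Ops=1, Outreach=3, Safety=1, Legal=3. Each listed conflict is separated.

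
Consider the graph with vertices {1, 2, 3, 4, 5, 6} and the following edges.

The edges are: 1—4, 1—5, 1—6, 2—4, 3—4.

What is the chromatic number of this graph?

2 and 4 are adjacent, so at least 2 colors are needed.
2 colors suffice: color a → {4, 5, 6}; color b → {1, 2, 3}. Each edge has distinct colors on its endpoints.

2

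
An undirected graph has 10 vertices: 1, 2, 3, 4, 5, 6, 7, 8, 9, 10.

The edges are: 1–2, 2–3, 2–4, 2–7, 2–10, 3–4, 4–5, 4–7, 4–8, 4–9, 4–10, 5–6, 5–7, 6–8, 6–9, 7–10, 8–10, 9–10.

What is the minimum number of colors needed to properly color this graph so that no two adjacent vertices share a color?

2, 4, 7, 10 are pairwise adjacent (a clique of size 4), so at least 4 colors are needed.
4 colors suffice: color red → {1, 4, 6}; color blue → {3, 5, 10}; color green → {2, 8, 9}; color yellow → {7}. Each edge has distinct colors on its endpoints.

4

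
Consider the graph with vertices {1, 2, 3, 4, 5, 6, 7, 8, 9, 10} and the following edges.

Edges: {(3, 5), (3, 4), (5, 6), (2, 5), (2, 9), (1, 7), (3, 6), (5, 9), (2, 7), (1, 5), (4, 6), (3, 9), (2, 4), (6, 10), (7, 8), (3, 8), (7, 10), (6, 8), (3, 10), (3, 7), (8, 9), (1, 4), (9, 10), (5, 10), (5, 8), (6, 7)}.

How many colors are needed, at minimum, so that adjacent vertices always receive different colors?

3, 6, 7, 10 are mutually adjacent (a clique of size 4), so at least 4 colors are needed.
4 colors suffice: color a → {1, 2, 3}; color b → {4, 5, 7}; color c → {6, 9}; color d → {8, 10}. No two adjacent vertices share a color.

4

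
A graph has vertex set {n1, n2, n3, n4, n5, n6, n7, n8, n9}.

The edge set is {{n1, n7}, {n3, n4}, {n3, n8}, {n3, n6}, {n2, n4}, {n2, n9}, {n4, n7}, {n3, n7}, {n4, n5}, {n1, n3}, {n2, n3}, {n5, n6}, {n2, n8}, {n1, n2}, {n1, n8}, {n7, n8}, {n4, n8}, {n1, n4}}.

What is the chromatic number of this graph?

n1, n3, n4, n7, n8 are mutually adjacent (a clique of size 5), so at least 5 colors are needed.
5 colors suffice: color 1 → {n4, n6, n9}; color 2 → {n3, n5}; color 3 → {n8}; color 4 → {n1}; color 5 → {n2, n7}. Every edge joins two different colors.

5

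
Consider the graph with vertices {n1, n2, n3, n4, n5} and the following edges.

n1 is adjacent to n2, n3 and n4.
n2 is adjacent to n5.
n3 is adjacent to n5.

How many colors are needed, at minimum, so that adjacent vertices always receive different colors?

n2 and n5 are adjacent, so at least 2 colors are needed.
2 colors suffice: color 1 → {n1, n5}; color 2 → {n2, n3, n4}. Every edge joins two different colors.

2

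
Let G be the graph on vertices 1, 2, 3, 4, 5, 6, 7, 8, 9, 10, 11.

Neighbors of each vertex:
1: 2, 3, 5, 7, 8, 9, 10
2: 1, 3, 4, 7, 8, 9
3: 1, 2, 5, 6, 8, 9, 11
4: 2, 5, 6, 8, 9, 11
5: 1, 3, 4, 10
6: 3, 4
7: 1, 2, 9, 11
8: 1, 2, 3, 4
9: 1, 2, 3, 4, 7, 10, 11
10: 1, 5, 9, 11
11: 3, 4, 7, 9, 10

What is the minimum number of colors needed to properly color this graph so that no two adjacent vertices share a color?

1, 2, 7, 9 are pairwise adjacent (a clique of size 4), so at least 4 colors are needed.
4 colors suffice: color red → {3, 4, 7, 10}; color blue → {5, 6, 8, 9}; color green → {1, 11}; color yellow → {2}. No two adjacent vertices share a color.

4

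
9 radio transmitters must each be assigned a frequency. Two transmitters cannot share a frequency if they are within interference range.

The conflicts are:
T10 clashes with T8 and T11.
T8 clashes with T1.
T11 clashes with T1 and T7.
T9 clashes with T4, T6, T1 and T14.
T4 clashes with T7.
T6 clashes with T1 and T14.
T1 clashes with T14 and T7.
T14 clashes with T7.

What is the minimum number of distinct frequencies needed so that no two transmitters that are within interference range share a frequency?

4

T9, T6, T1, T14 all conflict with each other, so at least 4 frequencies are needed.
4 frequencies suffice: frequency 1 → {T10, T4, T1}; frequency 2 → {T8, T9, T7}; frequency 3 → {T11, T14}; frequency 4 → {T6}. Every pair that conflicts lands in different frequencies.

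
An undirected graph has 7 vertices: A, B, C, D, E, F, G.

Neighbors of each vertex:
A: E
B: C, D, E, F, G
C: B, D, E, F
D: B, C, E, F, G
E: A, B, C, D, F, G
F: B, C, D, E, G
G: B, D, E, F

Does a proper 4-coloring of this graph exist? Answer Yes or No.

B, D, E, F, G are mutually adjacent (a clique of size 5), so at least 5 colors are needed.
So 4 colors are not enough.

No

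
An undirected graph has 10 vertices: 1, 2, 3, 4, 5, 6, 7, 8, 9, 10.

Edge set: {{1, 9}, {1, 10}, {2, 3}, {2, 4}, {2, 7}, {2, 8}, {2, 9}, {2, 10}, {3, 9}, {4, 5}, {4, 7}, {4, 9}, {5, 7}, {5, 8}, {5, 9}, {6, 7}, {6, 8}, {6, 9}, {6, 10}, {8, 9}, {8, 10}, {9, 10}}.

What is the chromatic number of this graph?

4

6, 8, 9, 10 form a clique, so at least 4 colors are needed.
4 colors suffice: color a → {7, 9}; color b → {1, 2, 5, 6}; color c → {3, 4, 8}; color d → {10}. Each edge has distinct colors on its endpoints.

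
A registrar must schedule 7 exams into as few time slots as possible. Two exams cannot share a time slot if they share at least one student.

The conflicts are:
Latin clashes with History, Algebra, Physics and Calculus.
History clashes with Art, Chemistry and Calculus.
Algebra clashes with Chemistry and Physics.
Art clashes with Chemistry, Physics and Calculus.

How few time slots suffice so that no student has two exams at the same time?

Latin, Algebra, Physics are mutually in conflict, so at least 3 time slots are needed.
3 time slots suffice: time slot 1 → {Latin, Art}; time slot 2 → {History, Algebra}; time slot 3 → {Chemistry, Physics, Calculus}. Every pair that conflicts lands in different time slots.

3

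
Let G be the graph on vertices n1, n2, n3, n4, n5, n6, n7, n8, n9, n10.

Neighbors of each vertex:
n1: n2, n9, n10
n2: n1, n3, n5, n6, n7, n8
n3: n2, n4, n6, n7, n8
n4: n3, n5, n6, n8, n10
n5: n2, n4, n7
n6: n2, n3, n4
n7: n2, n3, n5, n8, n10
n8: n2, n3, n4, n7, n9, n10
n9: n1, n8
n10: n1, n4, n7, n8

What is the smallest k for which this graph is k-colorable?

4

n2, n3, n7, n8 are pairwise adjacent (a clique of size 4), so at least 4 colors are needed.
4 colors suffice: color 1 → {n1, n5, n6, n8}; color 2 → {n2, n4, n9}; color 3 → {n3, n10}; color 4 → {n7}. Each edge has distinct colors on its endpoints.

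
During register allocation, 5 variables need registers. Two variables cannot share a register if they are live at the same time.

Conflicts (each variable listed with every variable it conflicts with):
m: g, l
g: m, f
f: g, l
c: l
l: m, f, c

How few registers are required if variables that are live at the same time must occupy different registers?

2

g and f conflict, so at least 2 registers are needed.
Using 2 registers: m=2, g=1, f=2, c=2, l=1. Every pair that conflicts lands in different registers.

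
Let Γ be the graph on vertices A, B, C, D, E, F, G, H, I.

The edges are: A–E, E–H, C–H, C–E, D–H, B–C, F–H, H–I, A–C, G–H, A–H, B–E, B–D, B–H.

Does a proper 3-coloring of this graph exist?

A, C, E, H are mutually adjacent (a clique of size 4), so at least 4 colors are needed.
So 3 colors are not enough.

No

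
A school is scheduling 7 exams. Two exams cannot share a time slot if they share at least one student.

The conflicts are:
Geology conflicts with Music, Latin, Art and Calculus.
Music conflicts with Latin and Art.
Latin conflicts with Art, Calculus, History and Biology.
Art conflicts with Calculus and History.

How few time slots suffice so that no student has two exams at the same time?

Geology, Music, Latin, Art all conflict with each other, so at least 4 time slots are needed.
4 time slots suffice: time slot 1 → {Latin}; time slot 2 → {Art, Biology}; time slot 3 → {Geology, History}; time slot 4 → {Music, Calculus}. Every pair that conflicts lands in different time slots.

4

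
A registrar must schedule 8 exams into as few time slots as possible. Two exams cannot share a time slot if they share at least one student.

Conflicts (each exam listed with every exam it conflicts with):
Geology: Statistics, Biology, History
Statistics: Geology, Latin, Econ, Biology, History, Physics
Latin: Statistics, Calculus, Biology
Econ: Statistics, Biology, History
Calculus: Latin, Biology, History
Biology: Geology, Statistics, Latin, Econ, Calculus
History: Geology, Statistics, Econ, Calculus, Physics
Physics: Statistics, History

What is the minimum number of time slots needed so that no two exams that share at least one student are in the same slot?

3

Geology, Statistics, History pairwise conflict, so at least 3 time slots are needed.
A valid assignment using 3 time slots: Geology=3, Statistics=1, Latin=3, Econ=3, Calculus=1, Biology=2, History=2, Physics=3. Each listed conflict is separated.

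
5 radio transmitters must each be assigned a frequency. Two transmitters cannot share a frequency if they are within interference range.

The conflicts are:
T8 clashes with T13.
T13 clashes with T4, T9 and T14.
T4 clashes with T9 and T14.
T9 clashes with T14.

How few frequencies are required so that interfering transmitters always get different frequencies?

T13, T4, T9, T14 pairwise conflict, so at least 4 frequencies are needed.
4 frequencies suffice: T8=2, T13=1, T4=3, T9=2, T14=4. Every pair that conflicts lands in different frequencies.

4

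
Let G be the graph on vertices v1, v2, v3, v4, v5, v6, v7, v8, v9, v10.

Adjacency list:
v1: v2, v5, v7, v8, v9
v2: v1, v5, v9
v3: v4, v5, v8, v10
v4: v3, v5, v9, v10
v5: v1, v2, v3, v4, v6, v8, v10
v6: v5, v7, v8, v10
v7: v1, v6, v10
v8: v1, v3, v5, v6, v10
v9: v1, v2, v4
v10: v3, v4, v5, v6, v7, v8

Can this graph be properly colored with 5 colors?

Yes

The chromatic number is 4. v3, v5, v8, v10 are pairwise adjacent (a clique of size 4), so at least 4 colors are needed.
4 colors suffice: color 1 → {v5, v7, v9}; color 2 → {v1, v10}; color 3 → {v2, v4, v8}; color 4 → {v3, v6}.
Since 5 ≥ 4, a proper 5-coloring certainly exists.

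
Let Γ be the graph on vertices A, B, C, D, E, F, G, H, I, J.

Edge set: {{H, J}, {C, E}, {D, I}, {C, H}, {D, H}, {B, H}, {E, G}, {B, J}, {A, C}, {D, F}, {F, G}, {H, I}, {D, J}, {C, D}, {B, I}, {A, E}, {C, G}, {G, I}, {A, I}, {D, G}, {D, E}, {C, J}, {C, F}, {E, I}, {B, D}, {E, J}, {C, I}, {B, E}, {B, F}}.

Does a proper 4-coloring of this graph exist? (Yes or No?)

No

C, D, E, G, I are mutually adjacent (a clique of size 5), so at least 5 colors are needed.
So 4 colors are not enough.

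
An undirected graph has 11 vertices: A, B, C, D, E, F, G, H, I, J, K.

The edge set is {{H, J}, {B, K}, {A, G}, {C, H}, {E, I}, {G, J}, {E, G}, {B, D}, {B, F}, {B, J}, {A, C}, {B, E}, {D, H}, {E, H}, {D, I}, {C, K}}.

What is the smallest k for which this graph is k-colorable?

3

The cycle H-J-B-K-C-H has odd length 5, so it cannot be 2-colored; at least 3 colors are needed.
3 colors suffice: color 1 → {B, G, H, I}; color 2 → {C, D, E, F, J}; color 3 → {A, K}. Every edge joins two different colors.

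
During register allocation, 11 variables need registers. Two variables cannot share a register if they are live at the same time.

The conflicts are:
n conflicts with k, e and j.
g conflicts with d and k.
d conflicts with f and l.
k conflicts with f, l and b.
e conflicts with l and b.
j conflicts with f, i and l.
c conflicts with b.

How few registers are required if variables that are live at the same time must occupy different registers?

n and j conflict, so at least 2 registers are needed.
2 registers suffice: register 1 → {d, k, e, j, c}; register 2 → {n, g, f, i, l, b}. No two conflicting variables share a register.

2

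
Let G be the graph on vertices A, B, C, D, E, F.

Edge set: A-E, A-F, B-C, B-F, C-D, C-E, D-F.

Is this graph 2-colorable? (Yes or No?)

The cycle A-F-D-C-E-A has odd length 5, so it cannot be 2-colored; at least 3 colors are needed.
So 2 colors are not enough.

No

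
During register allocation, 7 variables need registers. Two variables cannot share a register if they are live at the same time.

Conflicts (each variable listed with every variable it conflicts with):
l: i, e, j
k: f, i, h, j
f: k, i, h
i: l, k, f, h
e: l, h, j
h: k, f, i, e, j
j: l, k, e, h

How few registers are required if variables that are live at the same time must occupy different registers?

4

k, f, i, h all conflict with each other, so at least 4 registers are needed.
4 registers suffice: register 1 → {l, h}; register 2 → {i, j}; register 3 → {k, e}; register 4 → {f}. No two conflicting variables share a register.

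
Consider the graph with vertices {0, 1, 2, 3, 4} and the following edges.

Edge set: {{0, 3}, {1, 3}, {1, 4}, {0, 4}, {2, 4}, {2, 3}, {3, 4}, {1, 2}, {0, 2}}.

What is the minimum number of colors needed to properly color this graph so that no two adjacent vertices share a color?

4

1, 2, 3, 4 are pairwise adjacent (a clique of size 4), so at least 4 colors are needed.
4 colors suffice: 0=d, 1=d, 2=a, 3=b, 4=c. No two adjacent vertices share a color.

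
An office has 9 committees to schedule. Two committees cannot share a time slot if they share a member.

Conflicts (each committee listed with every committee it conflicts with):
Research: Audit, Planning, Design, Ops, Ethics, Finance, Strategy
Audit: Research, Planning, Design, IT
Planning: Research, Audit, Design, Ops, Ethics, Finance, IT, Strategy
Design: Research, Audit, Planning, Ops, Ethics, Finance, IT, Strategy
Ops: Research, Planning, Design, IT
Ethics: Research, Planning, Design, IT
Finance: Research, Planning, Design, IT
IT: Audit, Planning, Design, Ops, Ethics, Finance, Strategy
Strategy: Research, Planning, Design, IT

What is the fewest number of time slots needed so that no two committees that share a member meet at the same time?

Research, Planning, Design, Finance pairwise conflict, so at least 4 time slots are needed.
4 time slots suffice: time slot 1 → {Design}; time slot 2 → {Planning}; time slot 3 → {Research, IT}; time slot 4 → {Audit, Ops, Ethics, Finance, Strategy}. Every pair that conflicts lands in different time slots.

4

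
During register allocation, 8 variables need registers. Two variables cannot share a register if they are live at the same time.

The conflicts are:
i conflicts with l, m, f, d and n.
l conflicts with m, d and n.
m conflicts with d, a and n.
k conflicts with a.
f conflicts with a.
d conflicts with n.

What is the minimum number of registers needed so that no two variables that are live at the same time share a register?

i, l, m, d, n all conflict with each other, so at least 5 registers are needed.
5 registers suffice: i=1, l=3, m=2, k=2, f=2, d=4, a=1, n=5. Each listed conflict is separated.

5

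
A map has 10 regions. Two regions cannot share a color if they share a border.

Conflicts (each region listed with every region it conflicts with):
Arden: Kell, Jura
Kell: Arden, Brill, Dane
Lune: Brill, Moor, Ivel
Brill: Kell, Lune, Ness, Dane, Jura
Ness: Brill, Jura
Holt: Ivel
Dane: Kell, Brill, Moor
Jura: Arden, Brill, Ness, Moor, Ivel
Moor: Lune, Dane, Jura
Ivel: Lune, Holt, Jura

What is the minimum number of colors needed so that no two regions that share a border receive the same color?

3

Kell, Brill, Dane all conflict with each other, so at least 3 colors are needed.
3 colors suffice: Arden=2, Kell=3, Lune=1, Brill=2, Ness=3, Holt=1, Dane=1, Jura=1, Moor=2, Ivel=2. Every pair that conflicts lands in different colors.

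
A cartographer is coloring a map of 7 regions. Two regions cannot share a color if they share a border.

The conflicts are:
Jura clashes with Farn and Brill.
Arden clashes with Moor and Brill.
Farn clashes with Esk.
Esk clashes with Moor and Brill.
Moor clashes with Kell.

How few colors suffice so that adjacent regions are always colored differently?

Farn and Esk conflict, so at least 2 colors are needed.
A valid assignment using 2 colors: Jura=1, Arden=1, Farn=2, Esk=1, Moor=2, Brill=2, Kell=1. Each listed conflict is separated.

2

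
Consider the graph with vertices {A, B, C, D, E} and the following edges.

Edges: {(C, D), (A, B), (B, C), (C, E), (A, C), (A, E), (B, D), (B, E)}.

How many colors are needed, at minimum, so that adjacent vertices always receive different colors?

4

A, B, C, E are mutually adjacent (a clique of size 4), so at least 4 colors are needed.
4 colors suffice: color 1 → {B}; color 2 → {C}; color 3 → {D, E}; color 4 → {A}. No two adjacent vertices share a color.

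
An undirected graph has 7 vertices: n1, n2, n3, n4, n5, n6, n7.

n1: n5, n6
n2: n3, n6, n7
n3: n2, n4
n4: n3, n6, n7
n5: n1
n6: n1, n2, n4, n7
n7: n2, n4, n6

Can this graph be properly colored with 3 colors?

The chromatic number is 3. n2, n6, n7 are mutually adjacent, so at least 3 colors are needed.
A valid assignment using 3 colors: n1=2, n2=2, n3=1, n4=2, n5=1, n6=1, n7=3.
That is already a proper 3-coloring.

Yes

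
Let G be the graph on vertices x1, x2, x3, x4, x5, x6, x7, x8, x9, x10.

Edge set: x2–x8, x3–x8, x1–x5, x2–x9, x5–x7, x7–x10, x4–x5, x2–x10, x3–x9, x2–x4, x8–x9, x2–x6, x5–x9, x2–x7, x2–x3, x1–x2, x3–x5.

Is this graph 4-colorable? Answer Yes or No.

Yes

The chromatic number is 4. x2, x3, x8, x9 are pairwise adjacent (a clique of size 4), so at least 4 colors are needed.
4 colors suffice: color 1 → {x2, x5}; color 2 → {x1, x4, x6, x7, x9}; color 3 → {x3, x10}; color 4 → {x8}.
That is already a proper 4-coloring.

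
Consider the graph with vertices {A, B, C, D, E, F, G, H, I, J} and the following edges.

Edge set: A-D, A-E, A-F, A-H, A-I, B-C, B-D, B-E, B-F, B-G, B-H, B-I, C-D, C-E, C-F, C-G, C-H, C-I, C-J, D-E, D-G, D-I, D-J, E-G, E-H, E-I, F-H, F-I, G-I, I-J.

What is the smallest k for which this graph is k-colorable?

B, C, D, E, G, I form a clique, so at least 6 colors are needed.
A valid assignment using 6 colors: A=1, B=3, C=1, D=4, E=5, F=4, G=6, H=2, I=2, J=3. No two adjacent vertices share a color.

6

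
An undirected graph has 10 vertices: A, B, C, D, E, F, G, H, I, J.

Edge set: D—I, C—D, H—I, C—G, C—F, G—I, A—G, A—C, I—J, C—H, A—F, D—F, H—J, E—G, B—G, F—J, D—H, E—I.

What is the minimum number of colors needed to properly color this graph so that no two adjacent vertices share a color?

C, D, H are pairwise adjacent, so at least 3 colors are needed.
3 colors suffice: color 1 → {B, C, I}; color 2 → {F, G, H}; color 3 → {A, D, E, J}. No two adjacent vertices share a color.

3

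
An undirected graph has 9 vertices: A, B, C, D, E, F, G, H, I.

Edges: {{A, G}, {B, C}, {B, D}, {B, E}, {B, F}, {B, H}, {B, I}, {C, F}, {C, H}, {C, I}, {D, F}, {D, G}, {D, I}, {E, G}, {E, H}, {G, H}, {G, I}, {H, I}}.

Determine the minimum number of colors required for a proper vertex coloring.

4

B, C, H, I are pairwise adjacent (a clique of size 4), so at least 4 colors are needed.
One proper 4-coloring: A=blue, B=red, C=yellow, D=green, E=blue, F=blue, G=red, H=green, I=blue. No two adjacent vertices share a color.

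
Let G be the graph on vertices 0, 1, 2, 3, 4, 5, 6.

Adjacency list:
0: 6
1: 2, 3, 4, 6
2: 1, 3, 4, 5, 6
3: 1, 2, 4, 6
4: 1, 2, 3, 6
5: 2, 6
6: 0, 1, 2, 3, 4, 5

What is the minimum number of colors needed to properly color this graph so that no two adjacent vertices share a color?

5

1, 2, 3, 4, 6 are pairwise adjacent (a clique of size 5), so at least 5 colors are needed.
5 colors suffice: color red → {6}; color blue → {0, 2}; color green → {3, 5}; color yellow → {4}; color purple → {1}. Every edge joins two different colors.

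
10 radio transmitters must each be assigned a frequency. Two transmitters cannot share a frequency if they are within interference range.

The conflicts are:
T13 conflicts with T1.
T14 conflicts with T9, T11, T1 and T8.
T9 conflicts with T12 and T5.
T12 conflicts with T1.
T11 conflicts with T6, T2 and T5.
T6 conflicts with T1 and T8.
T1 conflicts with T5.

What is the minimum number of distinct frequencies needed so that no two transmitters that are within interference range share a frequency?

T12 and T1 conflict, so at least 2 frequencies are needed.
2 frequencies suffice: frequency 1 → {T9, T11, T1, T8}; frequency 2 → {T13, T14, T12, T6, T2, T5}. Each listed conflict is separated.

2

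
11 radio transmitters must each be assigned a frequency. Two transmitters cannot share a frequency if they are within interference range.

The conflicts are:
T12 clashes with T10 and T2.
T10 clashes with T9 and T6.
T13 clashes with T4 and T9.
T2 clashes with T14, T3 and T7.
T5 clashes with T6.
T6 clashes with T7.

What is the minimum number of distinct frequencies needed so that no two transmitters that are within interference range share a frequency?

3

The cycle T12-T10-T6-T7-T2-T12 has odd length 5, so it cannot be 2-colored; at least 3 frequencies are needed.
3 frequencies suffice: frequency 1 → {T4, T9, T2, T6}; frequency 2 → {T10, T13, T14, T3, T5, T7}; frequency 3 → {T12}. Every pair that conflicts lands in different frequencies.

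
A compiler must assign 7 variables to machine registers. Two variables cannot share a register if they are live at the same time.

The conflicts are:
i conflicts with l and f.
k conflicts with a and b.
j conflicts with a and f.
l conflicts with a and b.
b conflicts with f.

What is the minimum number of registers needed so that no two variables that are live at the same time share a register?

The cycle l-i-f-j-a-l has odd length 5, so it cannot be 2-colored; at least 3 registers are needed.
A valid assignment using 3 registers: i=2, k=1, j=3, l=1, a=2, b=2, f=1. No two conflicting variables share a register.

3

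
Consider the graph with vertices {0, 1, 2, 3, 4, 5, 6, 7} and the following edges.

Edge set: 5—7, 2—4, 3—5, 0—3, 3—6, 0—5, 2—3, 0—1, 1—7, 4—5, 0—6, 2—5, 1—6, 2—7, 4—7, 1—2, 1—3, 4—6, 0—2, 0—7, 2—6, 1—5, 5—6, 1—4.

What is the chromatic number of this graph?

0, 1, 2, 3, 5, 6 are pairwise adjacent (a clique of size 6), so at least 6 colors are needed.
6 colors suffice: 0=yellow, 1=red, 2=blue, 3=orange, 4=yellow, 5=green, 6=purple, 7=purple. No two adjacent vertices share a color.

6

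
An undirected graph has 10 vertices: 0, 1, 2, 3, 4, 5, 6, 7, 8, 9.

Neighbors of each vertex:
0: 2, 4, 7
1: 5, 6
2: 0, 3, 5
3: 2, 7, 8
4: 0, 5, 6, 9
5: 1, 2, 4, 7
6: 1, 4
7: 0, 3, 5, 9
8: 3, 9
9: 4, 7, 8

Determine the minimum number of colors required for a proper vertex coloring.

2

3 and 8 are adjacent, so at least 2 colors are needed.
2 colors suffice: 0=b, 1=a, 2=a, 3=b, 4=a, 5=b, 6=b, 7=a, 8=a, 9=b. Each edge has distinct colors on its endpoints.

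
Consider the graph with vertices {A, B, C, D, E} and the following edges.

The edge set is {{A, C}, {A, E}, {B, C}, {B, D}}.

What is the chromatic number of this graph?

2

B and C are adjacent, so at least 2 colors are needed.
2 colors suffice: color 1 → {A, B}; color 2 → {C, D, E}. No two adjacent vertices share a color.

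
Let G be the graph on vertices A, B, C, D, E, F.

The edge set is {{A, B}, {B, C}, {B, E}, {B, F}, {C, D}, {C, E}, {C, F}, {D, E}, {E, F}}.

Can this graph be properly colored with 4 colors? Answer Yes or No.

The chromatic number is 4. B, C, E, F form a clique, so at least 4 colors are needed.
4 colors suffice: color 1 → {A, C}; color 2 → {E}; color 3 → {B, D}; color 4 → {F}.
That is already a proper 4-coloring.

Yes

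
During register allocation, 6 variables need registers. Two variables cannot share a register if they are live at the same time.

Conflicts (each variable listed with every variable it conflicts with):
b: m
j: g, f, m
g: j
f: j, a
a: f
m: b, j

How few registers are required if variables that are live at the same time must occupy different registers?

2

j and m conflict, so at least 2 registers are needed.
2 registers suffice: register 1 → {b, j, a}; register 2 → {g, f, m}. Every pair that conflicts lands in different registers.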